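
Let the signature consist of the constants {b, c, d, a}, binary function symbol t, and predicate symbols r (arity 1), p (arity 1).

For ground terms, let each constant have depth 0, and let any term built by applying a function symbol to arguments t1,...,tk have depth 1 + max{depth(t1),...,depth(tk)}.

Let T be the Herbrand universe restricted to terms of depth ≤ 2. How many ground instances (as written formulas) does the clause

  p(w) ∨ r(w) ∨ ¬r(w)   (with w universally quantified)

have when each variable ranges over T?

Ground terms of depth ≤ 2:
  Let N_k = |{terms of depth ≤ k}|. Then N_0 = 4 and N_k = 4 + N_{k-1}^2 for k ≥ 1 (one summand per function symbol, arity giving the exponent).
  N_0 = 4
  N_1 = 4 + 4^2 = 20
  N_2 = 4 + 20^2 = 404
So there are 404 ground terms available for substitution.
The body mentions the single quantified variable w; since ground terms form a free algebra, no two substitutions collapse to the same formula.
Number of ground instances = 404.

404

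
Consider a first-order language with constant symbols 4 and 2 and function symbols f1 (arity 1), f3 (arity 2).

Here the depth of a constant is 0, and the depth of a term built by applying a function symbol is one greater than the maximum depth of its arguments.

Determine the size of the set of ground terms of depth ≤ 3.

Count level by level. With function symbols f1/1, f3/2, the terms of depth ≤ k are the 2 constants together with each function applied to depth-≤(k−1) tuples, so N_k = 2 + N_{k-1} + N_{k-1}^2.
N_0 = 2
N_1 = 2 + 2 + 2^2 = 8
N_2 = 2 + 8 + 8^2 = 74
N_3 = 2 + 74 + 74^2 = 5552

5552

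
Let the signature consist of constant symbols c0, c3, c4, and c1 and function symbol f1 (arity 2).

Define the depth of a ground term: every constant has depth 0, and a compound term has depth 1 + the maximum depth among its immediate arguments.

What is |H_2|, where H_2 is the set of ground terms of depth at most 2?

404

Let N_k count ground terms of depth at most k. Each non-constant term of depth ≤ k is some function symbol applied to depth-≤(k−1) arguments, giving N_k = 4 + N_{k-1}^2.
N_0 = 4
N_1 = 4 + 4^2 = 20
N_2 = 4 + 20^2 = 404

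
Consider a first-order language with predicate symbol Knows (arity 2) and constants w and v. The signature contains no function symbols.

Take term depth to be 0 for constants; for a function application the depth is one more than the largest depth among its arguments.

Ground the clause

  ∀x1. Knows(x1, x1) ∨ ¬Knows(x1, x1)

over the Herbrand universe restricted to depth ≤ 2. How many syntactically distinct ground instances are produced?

2

Ground terms of depth ≤ 2:
  With no function symbols every ground term is a constant, so there are exactly 2 ground terms at every depth bound.
  N_0 = 2
  N_1 = 2
  N_2 = 2
So there are 2 ground terms available for substitution.
The variable x1 ranges independently over the available ground terms, and distinct assignments produce distinct instances.
Number of ground instances = 2.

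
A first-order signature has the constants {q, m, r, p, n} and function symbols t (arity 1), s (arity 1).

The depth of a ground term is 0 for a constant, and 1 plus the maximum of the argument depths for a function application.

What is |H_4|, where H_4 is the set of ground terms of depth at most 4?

If N_k denotes the number of depth-≤k ground terms, the 5 constants give N_0 = 5, and each function symbol of arity r contributes N_{k-1}^r new terms at level k: N_k = 5 + N_{k-1} + N_{k-1}.
N_0 = 5
N_1 = 5 + 5 + 5 = 15
N_2 = 5 + 15 + 15 = 35
N_3 = 5 + 35 + 35 = 75
N_4 = 5 + 75 + 75 = 155

155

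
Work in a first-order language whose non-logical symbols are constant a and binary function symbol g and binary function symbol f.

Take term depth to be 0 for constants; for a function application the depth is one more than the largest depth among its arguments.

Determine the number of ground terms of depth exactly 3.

704

Let N_k = |{terms of depth ≤ k}|. Then N_0 = 1 and N_k = 1 + N_{k-1}^2 + N_{k-1}^2 for k ≥ 1 (one summand per function symbol, arity giving the exponent).
N_0 = 1
N_1 = 1 + 1^2 + 1^2 = 3
N_2 = 1 + 3^2 + 3^2 = 19
N_3 = 1 + 19^2 + 19^2 = 723
Terms of depth exactly 3: N_3 − N_2 = 723 − 19 = 704.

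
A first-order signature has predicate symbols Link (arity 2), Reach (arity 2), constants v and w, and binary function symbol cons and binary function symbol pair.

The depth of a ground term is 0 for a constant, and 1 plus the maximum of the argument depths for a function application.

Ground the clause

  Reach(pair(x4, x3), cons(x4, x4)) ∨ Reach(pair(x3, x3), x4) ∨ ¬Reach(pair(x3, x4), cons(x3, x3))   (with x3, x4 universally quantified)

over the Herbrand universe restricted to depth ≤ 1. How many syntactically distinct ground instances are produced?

100

Ground terms of depth ≤ 1:
  Let N_k = |{terms of depth ≤ k}|. Then N_0 = 2 and N_k = 2 + N_{k-1}^2 + N_{k-1}^2 for k ≥ 1 (one summand per function symbol, arity giving the exponent).
  N_0 = 2
  N_1 = 2 + 2^2 + 2^2 = 10
  Explicitly: v, w, cons(v, v), cons(v, w), cons(w, v), cons(w, w), pair(v, v), pair(v, w), pair(w, v), pair(w, w).
So there are 10 ground terms available for substitution.
Each of x3, x4 ranges independently over the available ground terms, and distinct assignments produce distinct instances.
Number of ground instances = 10^2 = 100.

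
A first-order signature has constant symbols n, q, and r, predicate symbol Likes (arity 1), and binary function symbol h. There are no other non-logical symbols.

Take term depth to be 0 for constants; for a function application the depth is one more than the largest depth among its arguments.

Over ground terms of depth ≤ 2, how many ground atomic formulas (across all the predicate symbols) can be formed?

First count ground terms of depth ≤ 2.
Let N_k = |{terms of depth ≤ k}|. Then N_0 = 3 and N_k = 3 + N_{k-1}^2 for k ≥ 1 (one summand per function symbol, arity giving the exponent).
N_0 = 3
N_1 = 3 + 3^2 = 12
N_2 = 3 + 12^2 = 147
So |H| = 147.
Ground atoms are formed by filling each argument slot of a predicate with a term from H, so an r-ary predicate gives |H|^r atoms:
  Likes: 147
Total ground atoms: 147.

147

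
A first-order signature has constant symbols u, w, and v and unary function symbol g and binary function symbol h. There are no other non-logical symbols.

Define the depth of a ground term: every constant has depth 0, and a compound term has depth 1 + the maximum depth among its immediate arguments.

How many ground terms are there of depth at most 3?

Let N_k = |{terms of depth ≤ k}|. Then N_0 = 3 and N_k = 3 + N_{k-1} + N_{k-1}^2 for k ≥ 1 (one summand per function symbol, arity giving the exponent).
N_0 = 3
N_1 = 3 + 3 + 3^2 = 15
N_2 = 3 + 15 + 15^2 = 243
N_3 = 3 + 243 + 243^2 = 59295

59295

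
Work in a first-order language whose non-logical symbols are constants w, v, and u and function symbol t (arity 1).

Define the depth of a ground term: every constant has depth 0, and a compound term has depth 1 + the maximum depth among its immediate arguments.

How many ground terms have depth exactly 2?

Let N_k = |{terms of depth ≤ k}|. Then N_0 = 3 and N_k = 3 + N_{k-1} for k ≥ 1 (one summand per function symbol, arity giving the exponent).
N_0 = 3
N_1 = 3 + 3 = 6
N_2 = 3 + 6 = 9
Terms of depth exactly 2: N_2 − N_1 = 9 − 6 = 3.

3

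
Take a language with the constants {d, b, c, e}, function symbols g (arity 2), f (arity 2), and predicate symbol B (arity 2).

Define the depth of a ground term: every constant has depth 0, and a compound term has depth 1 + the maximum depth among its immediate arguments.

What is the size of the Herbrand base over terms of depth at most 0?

16

First count ground terms of depth ≤ 0.
If N_k denotes the number of depth-≤k ground terms, the 4 constants give N_0 = 4, and each function symbol of arity r contributes N_{k-1}^r new terms at level k: N_k = 4 + N_{k-1}^2 + N_{k-1}^2.
N_0 = 4
Explicitly: d, b, c, e.
So |H| = 4.
Each predicate of arity r yields |H|^r ground atoms (one per choice of an r-tuple from H):
  B: 4^2 = 16
Total ground atoms: 16.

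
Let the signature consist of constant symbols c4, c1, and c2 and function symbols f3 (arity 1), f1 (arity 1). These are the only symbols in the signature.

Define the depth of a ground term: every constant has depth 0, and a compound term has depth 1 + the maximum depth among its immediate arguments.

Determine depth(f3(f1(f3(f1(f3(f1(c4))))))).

6

depth(f1(c4)) = 1 + depth(c4) = 1 + 0 = 1
depth(f3(f1(c4))) = 1 + depth(f1(c4)) = 1 + 1 = 2
depth(f1(f3(f1(c4)))) = 1 + depth(f3(f1(c4))) = 1 + 2 = 3
depth(f3(f1(f3(f1(c4))))) = 1 + depth(f1(f3(f1(c4)))) = 1 + 3 = 4
depth(f1(f3(f1(f3(f1(c4)))))) = 1 + depth(f3(f1(f3(f1(c4))))) = 1 + 4 = 5
depth(f3(f1(f3(f1(f3(f1(c4))))))) = 1 + depth(f1(f3(f1(f3(f1(c4)))))) = 1 + 5 = 6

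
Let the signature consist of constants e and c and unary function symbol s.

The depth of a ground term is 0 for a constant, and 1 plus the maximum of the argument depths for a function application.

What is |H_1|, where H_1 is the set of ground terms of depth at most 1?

If N_k denotes the number of depth-≤k ground terms, the 2 constants give N_0 = 2, and each function symbol of arity r contributes N_{k-1}^r new terms at level k: N_k = 2 + N_{k-1}.
N_0 = 2
N_1 = 2 + 2 = 4
Explicitly: e, c, s(e), s(c).

4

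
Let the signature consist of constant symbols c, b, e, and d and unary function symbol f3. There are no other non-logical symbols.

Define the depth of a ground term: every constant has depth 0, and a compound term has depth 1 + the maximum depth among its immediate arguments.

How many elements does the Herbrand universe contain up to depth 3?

Write N_k for the number of ground terms of depth ≤ k. A term of depth ≤ k is either a constant or a function symbol applied to arguments of depth ≤ k−1, so N_k = 4 + N_{k-1}.
N_0 = 4
N_1 = 4 + 4 = 8
N_2 = 4 + 8 = 12
N_3 = 4 + 12 = 16

16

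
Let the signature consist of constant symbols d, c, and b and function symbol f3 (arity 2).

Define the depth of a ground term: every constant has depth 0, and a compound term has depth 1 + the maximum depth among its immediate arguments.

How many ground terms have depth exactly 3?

Write N_k for the number of ground terms of depth ≤ k. A term of depth ≤ k is either a constant or a function symbol applied to arguments of depth ≤ k−1, so N_k = 3 + N_{k-1}^2.
N_0 = 3
N_1 = 3 + 3^2 = 12
N_2 = 3 + 12^2 = 147
N_3 = 3 + 147^2 = 21612
Terms of depth exactly 3: N_3 − N_2 = 21612 − 147 = 21465.

21465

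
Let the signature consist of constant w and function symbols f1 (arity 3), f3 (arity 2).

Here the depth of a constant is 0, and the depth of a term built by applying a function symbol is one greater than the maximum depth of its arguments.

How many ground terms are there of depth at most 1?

3

If N_k denotes the number of depth-≤k ground terms, the 1 constant gives N_0 = 1, and each function symbol of arity r contributes N_{k-1}^r new terms at level k: N_k = 1 + N_{k-1}^3 + N_{k-1}^2.
N_0 = 1
N_1 = 1 + 1^3 + 1^2 = 3
Explicitly: w, f1(w, w, w), f3(w, w).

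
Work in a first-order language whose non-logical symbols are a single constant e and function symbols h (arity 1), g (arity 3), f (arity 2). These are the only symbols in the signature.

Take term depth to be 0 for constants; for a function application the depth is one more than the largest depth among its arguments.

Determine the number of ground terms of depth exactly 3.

Let N_k = |{terms of depth ≤ k}|. Then N_0 = 1 and N_k = 1 + N_{k-1} + N_{k-1}^3 + N_{k-1}^2 for k ≥ 1 (one summand per function symbol, arity giving the exponent).
N_0 = 1
N_1 = 1 + 1 + 1^3 + 1^2 = 4
N_2 = 1 + 4 + 4^3 + 4^2 = 85
N_3 = 1 + 85 + 85^3 + 85^2 = 621436
Terms of depth exactly 3: N_3 − N_2 = 621436 − 85 = 621351.

621351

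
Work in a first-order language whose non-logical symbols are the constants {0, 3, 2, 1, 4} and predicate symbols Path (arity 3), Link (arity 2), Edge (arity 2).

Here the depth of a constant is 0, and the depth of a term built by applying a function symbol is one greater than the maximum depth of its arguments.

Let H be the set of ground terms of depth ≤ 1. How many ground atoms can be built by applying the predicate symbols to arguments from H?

175

First count ground terms of depth ≤ 1.
With no function symbols every ground term is a constant, so there are exactly 5 ground terms at every depth bound.
N_0 = 5
N_1 = 5
So |H| = 5.
Each predicate of arity r yields |H|^r ground atoms (one per choice of an r-tuple from H):
  Path: 5^3 = 125;  Link: 5^2 = 25;  Edge: 5^2 = 25
Total ground atoms: 125 + 25 + 25 = 175.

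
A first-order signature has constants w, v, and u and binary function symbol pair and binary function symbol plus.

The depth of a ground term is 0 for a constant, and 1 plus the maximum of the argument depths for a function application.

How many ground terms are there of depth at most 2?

Count level by level. With function symbols pair/2, plus/2, the terms of depth ≤ k are the 3 constants together with each function applied to depth-≤(k−1) tuples, so N_k = 3 + N_{k-1}^2 + N_{k-1}^2.
N_0 = 3
N_1 = 3 + 3^2 + 3^2 = 21
N_2 = 3 + 21^2 + 21^2 = 885

885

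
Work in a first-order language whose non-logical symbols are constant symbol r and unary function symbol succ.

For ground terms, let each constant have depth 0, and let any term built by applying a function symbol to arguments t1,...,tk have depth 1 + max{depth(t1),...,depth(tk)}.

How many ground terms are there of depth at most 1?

2

Let N_k count ground terms of depth at most k. Each non-constant term of depth ≤ k is some function symbol applied to depth-≤(k−1) arguments, giving N_k = 1 + N_{k-1}.
N_0 = 1
N_1 = 1 + 1 = 2
Explicitly: r, succ(r).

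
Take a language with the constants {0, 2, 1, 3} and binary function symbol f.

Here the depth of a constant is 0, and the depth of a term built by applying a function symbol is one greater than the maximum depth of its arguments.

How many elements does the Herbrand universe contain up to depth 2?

404

If N_k denotes the number of depth-≤k ground terms, the 4 constants give N_0 = 4, and each function symbol of arity r contributes N_{k-1}^r new terms at level k: N_k = 4 + N_{k-1}^2.
N_0 = 4
N_1 = 4 + 4^2 = 20
N_2 = 4 + 20^2 = 404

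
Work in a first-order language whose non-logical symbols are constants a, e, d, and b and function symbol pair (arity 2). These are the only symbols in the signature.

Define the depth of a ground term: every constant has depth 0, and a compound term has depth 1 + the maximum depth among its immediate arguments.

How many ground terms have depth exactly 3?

If N_k denotes the number of depth-≤k ground terms, the 4 constants give N_0 = 4, and each function symbol of arity r contributes N_{k-1}^r new terms at level k: N_k = 4 + N_{k-1}^2.
N_0 = 4
N_1 = 4 + 4^2 = 20
N_2 = 4 + 20^2 = 404
N_3 = 4 + 404^2 = 163220
Terms of depth exactly 3: N_3 − N_2 = 163220 − 404 = 162816.

162816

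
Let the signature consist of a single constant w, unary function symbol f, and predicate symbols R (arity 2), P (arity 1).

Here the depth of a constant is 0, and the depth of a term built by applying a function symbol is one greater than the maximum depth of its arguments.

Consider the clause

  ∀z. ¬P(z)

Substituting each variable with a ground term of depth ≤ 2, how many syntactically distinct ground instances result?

3

Ground terms of depth ≤ 2:
  Write N_k for the number of ground terms of depth ≤ k. A term of depth ≤ k is either a constant or a function symbol applied to arguments of depth ≤ k−1, so N_k = 1 + N_{k-1}.
  N_0 = 1
  N_1 = 1 + 1 = 2
  N_2 = 1 + 2 = 3
  Explicitly: w, f(w), f(f(w)).
So there are 3 ground terms available for substitution.
The clause has 1 distinct variable (z), which appears in the body. In the free term algebra distinct substitutions yield syntactically distinct ground instances.
Number of ground instances = 3.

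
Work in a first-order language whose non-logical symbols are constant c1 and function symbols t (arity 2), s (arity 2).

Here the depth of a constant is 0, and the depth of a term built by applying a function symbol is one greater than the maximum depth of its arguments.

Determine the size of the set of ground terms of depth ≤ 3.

If N_k denotes the number of depth-≤k ground terms, the 1 constant gives N_0 = 1, and each function symbol of arity r contributes N_{k-1}^r new terms at level k: N_k = 1 + N_{k-1}^2 + N_{k-1}^2.
N_0 = 1
N_1 = 1 + 1^2 + 1^2 = 3
N_2 = 1 + 3^2 + 3^2 = 19
N_3 = 1 + 19^2 + 19^2 = 723

723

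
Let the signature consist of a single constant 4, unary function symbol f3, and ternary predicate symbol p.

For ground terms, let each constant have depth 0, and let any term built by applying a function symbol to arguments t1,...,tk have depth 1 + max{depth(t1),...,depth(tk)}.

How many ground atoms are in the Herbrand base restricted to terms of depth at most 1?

8

First count ground terms of depth ≤ 1.
Count level by level. With function symbols f3/1, the terms of depth ≤ k are the 1 constant together with each function applied to depth-≤(k−1) tuples, so N_k = 1 + N_{k-1}.
N_0 = 1
N_1 = 1 + 1 = 2
Explicitly: 4, f3(4).
So |H| = 2.
For each predicate symbol, the number of ground atoms is |H| raised to its arity; summing:
  p: 2^3 = 8
Total ground atoms: 8.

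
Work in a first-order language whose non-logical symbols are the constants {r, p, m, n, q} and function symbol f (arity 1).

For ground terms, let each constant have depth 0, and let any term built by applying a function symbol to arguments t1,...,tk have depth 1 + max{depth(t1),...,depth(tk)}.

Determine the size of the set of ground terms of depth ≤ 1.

Count level by level. With function symbols f/1, the terms of depth ≤ k are the 5 constants together with each function applied to depth-≤(k−1) tuples, so N_k = 5 + N_{k-1}.
N_0 = 5
N_1 = 5 + 5 = 10

10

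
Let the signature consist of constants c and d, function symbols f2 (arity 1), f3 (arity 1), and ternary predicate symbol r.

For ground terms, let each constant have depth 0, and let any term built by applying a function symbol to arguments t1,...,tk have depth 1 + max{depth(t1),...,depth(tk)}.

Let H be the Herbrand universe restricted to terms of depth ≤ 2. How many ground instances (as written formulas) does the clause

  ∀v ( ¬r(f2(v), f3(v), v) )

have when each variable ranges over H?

14

Ground terms of depth ≤ 2:
  Count level by level. With function symbols f2/1, f3/1, the terms of depth ≤ k are the 2 constants together with each function applied to depth-≤(k−1) tuples, so N_k = 2 + N_{k-1} + N_{k-1}.
  N_0 = 2
  N_1 = 2 + 2 + 2 = 6
  N_2 = 2 + 6 + 6 = 14
So there are 14 ground terms available for substitution.
The clause has 1 distinct variable (v), which appears in the body. In the free term algebra distinct substitutions yield syntactically distinct ground instances.
Number of ground instances = 14.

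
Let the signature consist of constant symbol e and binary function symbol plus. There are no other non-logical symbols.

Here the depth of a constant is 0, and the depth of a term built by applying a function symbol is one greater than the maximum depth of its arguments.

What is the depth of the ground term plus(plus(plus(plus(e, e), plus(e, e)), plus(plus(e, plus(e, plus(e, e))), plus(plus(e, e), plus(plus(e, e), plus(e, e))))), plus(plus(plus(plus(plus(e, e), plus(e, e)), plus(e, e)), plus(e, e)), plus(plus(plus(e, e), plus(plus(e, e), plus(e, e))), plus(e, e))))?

depth(plus(e, e)) = 1 + max(0, 0) = 1
depth(plus(plus(e, e), plus(e, e))) = 1 + max(1, 1) = 2
depth(plus(e, plus(e, e))) = 1 + max(0, 1) = 2
depth(plus(e, plus(e, plus(e, e)))) = 1 + max(0, 2) = 3
depth(plus(plus(e, e), plus(plus(e, e), plus(e, e)))) = 1 + max(1, 2) = 3
depth(plus(plus(e, plus(e, plus(e, e))), plus(plus(e, e), plus(plus(e, e), plus(e, e))))) = 1 + max(3, 3) = 4
depth(plus(plus(plus(e, e), plus(e, e)), plus(plus(e, plus(e, plus(e, e))), plus(plus(e, e), plus(plus(e, e), plus(e, e)))))) = 1 + max(2, 4) = 5
depth(plus(plus(plus(e, e), plus(e, e)), plus(e, e))) = 1 + max(2, 1) = 3
depth(plus(plus(plus(plus(e, e), plus(e, e)), plus(e, e)), plus(e, e))) = 1 + max(3, 1) = 4
depth(plus(plus(plus(e, e), plus(plus(e, e), plus(e, e))), plus(e, e))) = 1 + max(3, 1) = 4
depth(plus(plus(plus(plus(plus(e, e), plus(e, e)), plus(e, e)), plus(e, e)), plus(plus(plus(e, e), plus(plus(e, e), plus(e, e))), plus(e, e)))) = 1 + max(4, 4) = 5
depth(plus(plus(plus(plus(e, e), plus(e, e)), plus(plus(e, plus(e, plus(e, e))), plus(plus(e, e), plus(plus(e, e), plus(e, e))))), plus(plus(plus(plus(plus(e, e), plus(e, e)), plus(e, e)), plus(e, e)), plus(plus(plus(e, e), plus(plus(e, e), plus(e, e))), plus(e, e))))) = 1 + max(5, 5) = 6

6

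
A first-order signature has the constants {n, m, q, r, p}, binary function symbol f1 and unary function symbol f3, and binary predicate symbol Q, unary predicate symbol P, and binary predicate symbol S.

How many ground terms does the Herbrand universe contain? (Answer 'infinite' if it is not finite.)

The signature has at least one function symbol (f1, arity 2) and at least one constant (n).
Iterating f1 gives infinitely many distinct ground terms: n, f1(n, n), f1(f1(n, n), f1(n, n)), ...
So the Herbrand universe is infinite.

infinite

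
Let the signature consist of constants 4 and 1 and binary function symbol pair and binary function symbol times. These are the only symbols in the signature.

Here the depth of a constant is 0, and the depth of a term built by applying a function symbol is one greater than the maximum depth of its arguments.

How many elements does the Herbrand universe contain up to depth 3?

Count level by level. With function symbols pair/2, times/2, the terms of depth ≤ k are the 2 constants together with each function applied to depth-≤(k−1) tuples, so N_k = 2 + N_{k-1}^2 + N_{k-1}^2.
N_0 = 2
N_1 = 2 + 2^2 + 2^2 = 10
N_2 = 2 + 10^2 + 10^2 = 202
N_3 = 2 + 202^2 + 202^2 = 81610

81610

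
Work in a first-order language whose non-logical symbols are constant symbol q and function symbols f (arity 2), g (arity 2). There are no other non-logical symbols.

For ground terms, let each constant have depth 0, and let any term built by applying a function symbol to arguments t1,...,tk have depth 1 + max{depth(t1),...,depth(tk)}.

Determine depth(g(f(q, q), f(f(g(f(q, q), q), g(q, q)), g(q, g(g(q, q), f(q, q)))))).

depth(f(q, q)) = 1 + max(0, 0) = 1
depth(g(f(q, q), q)) = 1 + max(1, 0) = 2
depth(g(q, q)) = 1 + max(0, 0) = 1
depth(f(g(f(q, q), q), g(q, q))) = 1 + max(2, 1) = 3
depth(g(g(q, q), f(q, q))) = 1 + max(1, 1) = 2
depth(g(q, g(g(q, q), f(q, q)))) = 1 + max(0, 2) = 3
depth(f(f(g(f(q, q), q), g(q, q)), g(q, g(g(q, q), f(q, q))))) = 1 + max(3, 3) = 4
depth(g(f(q, q), f(f(g(f(q, q), q), g(q, q)), g(q, g(g(q, q), f(q, q)))))) = 1 + max(1, 4) = 5

5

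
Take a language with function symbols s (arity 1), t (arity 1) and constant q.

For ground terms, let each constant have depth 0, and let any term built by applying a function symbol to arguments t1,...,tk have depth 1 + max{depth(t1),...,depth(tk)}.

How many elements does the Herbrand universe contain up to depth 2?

7

If N_k denotes the number of depth-≤k ground terms, the 1 constant gives N_0 = 1, and each function symbol of arity r contributes N_{k-1}^r new terms at level k: N_k = 1 + N_{k-1} + N_{k-1}.
N_0 = 1
N_1 = 1 + 1 + 1 = 3
N_2 = 1 + 3 + 3 = 7
Explicitly: q, s(q), s(s(q)), s(t(q)), t(q), t(s(q)), t(t(q)).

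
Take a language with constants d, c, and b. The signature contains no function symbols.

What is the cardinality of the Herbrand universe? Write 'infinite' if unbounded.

There are no function symbols, so every ground term is one of the 3 constants.
The Herbrand universe is {d, c, b}, which is finite with 3 elements.

3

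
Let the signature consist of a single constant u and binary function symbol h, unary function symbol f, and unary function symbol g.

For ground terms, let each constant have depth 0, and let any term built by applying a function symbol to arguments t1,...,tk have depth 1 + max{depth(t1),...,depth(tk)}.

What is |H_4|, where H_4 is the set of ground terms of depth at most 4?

Count level by level. With function symbols h/2, f/1, g/1, the terms of depth ≤ k are the 1 constant together with each function applied to depth-≤(k−1) tuples, so N_k = 1 + N_{k-1}^2 + N_{k-1} + N_{k-1}.
N_0 = 1
N_1 = 1 + 1^2 + 1 + 1 = 4
N_2 = 1 + 4^2 + 4 + 4 = 25
N_3 = 1 + 25^2 + 25 + 25 = 676
N_4 = 1 + 676^2 + 676 + 676 = 458329

458329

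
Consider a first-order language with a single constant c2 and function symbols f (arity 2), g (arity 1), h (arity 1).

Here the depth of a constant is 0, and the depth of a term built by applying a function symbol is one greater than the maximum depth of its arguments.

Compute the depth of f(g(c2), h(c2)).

depth(g(c2)) = 1 + depth(c2) = 1 + 0 = 1
depth(h(c2)) = 1 + depth(c2) = 1 + 0 = 1
depth(f(g(c2), h(c2))) = 1 + max(1, 1) = 2

2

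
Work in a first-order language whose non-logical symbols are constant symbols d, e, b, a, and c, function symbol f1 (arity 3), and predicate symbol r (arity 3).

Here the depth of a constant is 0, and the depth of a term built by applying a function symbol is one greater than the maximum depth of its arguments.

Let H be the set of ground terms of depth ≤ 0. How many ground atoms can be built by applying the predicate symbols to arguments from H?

First count ground terms of depth ≤ 0.
Let N_k = |{terms of depth ≤ k}|. Then N_0 = 5 and N_k = 5 + N_{k-1}^3 for k ≥ 1 (one summand per function symbol, arity giving the exponent).
N_0 = 5
Explicitly: d, e, b, a, c.
So |H| = 5.
Ground atoms are formed by filling each argument slot of a predicate with a term from H, so an r-ary predicate gives |H|^r atoms:
  r: 5^3 = 125
Total ground atoms: 125.

125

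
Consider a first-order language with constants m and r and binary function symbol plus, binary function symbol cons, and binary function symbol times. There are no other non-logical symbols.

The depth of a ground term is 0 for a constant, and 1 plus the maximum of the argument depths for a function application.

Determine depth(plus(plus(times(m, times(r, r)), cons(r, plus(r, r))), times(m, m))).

4

depth(times(r, r)) = 1 + max(0, 0) = 1
depth(times(m, times(r, r))) = 1 + max(0, 1) = 2
depth(plus(r, r)) = 1 + max(0, 0) = 1
depth(cons(r, plus(r, r))) = 1 + max(0, 1) = 2
depth(plus(times(m, times(r, r)), cons(r, plus(r, r)))) = 1 + max(2, 2) = 3
depth(times(m, m)) = 1 + max(0, 0) = 1
depth(plus(plus(times(m, times(r, r)), cons(r, plus(r, r))), times(m, m))) = 1 + max(3, 1) = 4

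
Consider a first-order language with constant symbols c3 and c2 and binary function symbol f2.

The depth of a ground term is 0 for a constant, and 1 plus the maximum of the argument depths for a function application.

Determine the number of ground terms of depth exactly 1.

Let N_k count ground terms of depth at most k. Each non-constant term of depth ≤ k is some function symbol applied to depth-≤(k−1) arguments, giving N_k = 2 + N_{k-1}^2.
N_0 = 2
N_1 = 2 + 2^2 = 6
Terms of depth exactly 1: N_1 − N_0 = 6 − 2 = 4.

4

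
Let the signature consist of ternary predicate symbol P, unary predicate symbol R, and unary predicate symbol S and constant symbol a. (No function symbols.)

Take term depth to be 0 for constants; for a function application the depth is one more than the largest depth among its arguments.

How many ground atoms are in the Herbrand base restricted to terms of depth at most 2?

First count ground terms of depth ≤ 2.
With no function symbols every ground term is a constant, so there is exactly 1 ground term at every depth bound.
N_0 = 1
N_1 = 1
N_2 = 1
Explicitly: a.
So |H| = 1.
For each predicate symbol, the number of ground atoms is |H| raised to its arity; summing:
  P: 1^3 = 1;  R: 1;  S: 1
Total ground atoms: 1 + 1 + 1 = 3.

3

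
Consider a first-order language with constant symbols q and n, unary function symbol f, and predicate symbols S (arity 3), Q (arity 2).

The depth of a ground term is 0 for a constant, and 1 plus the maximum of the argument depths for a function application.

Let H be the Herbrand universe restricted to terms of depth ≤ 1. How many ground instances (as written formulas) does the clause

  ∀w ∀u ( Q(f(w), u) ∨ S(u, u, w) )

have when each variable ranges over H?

16

Ground terms of depth ≤ 1:
  Let N_k = |{terms of depth ≤ k}|. Then N_0 = 2 and N_k = 2 + N_{k-1} for k ≥ 1 (one summand per function symbol, arity giving the exponent).
  N_0 = 2
  N_1 = 2 + 2 = 4
  Explicitly: q, n, f(q), f(n).
So there are 4 ground terms available for substitution.
The clause has 2 distinct variables (w, u), each appearing in the body. In the free term algebra distinct substitutions yield syntactically distinct ground instances.
Number of ground instances = 4^2 = 16.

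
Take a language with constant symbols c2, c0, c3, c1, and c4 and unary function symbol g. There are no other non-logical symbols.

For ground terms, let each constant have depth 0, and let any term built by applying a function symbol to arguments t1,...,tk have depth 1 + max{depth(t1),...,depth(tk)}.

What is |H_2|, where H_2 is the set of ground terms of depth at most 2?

Write N_k for the number of ground terms of depth ≤ k. A term of depth ≤ k is either a constant or a function symbol applied to arguments of depth ≤ k−1, so N_k = 5 + N_{k-1}.
N_0 = 5
N_1 = 5 + 5 = 10
N_2 = 5 + 10 = 15

15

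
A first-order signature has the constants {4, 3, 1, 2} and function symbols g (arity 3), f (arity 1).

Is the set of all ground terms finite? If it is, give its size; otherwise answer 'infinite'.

infinite

The signature has at least one function symbol (g, arity 3) and at least one constant (4).
Iterating g gives infinitely many distinct ground terms: 4, g(4, 4, 4), g(g(4, 4, 4), g(4, 4, 4), g(4, 4, 4)), ...
So the Herbrand universe is infinite.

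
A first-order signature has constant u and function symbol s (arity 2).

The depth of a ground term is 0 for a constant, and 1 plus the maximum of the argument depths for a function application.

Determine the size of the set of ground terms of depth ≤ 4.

677

Write N_k for the number of ground terms of depth ≤ k. A term of depth ≤ k is either a constant or a function symbol applied to arguments of depth ≤ k−1, so N_k = 1 + N_{k-1}^2.
N_0 = 1
N_1 = 1 + 1^2 = 2
N_2 = 1 + 2^2 = 5
N_3 = 1 + 5^2 = 26
N_4 = 1 + 26^2 = 677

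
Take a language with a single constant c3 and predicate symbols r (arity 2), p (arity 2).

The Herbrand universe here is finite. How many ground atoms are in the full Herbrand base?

2

With no function symbols, the Herbrand universe is just the 1 constant.
Ground atoms per predicate: r: 1^2 = 1, p: 1^2 = 1.
Herbrand base size = 1 + 1 = 2.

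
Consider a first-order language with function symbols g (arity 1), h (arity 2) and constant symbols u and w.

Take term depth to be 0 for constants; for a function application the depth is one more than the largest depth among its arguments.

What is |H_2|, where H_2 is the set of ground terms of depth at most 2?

74

Let N_k count ground terms of depth at most k. Each non-constant term of depth ≤ k is some function symbol applied to depth-≤(k−1) arguments, giving N_k = 2 + N_{k-1} + N_{k-1}^2.
N_0 = 2
N_1 = 2 + 2 + 2^2 = 8
N_2 = 2 + 8 + 8^2 = 74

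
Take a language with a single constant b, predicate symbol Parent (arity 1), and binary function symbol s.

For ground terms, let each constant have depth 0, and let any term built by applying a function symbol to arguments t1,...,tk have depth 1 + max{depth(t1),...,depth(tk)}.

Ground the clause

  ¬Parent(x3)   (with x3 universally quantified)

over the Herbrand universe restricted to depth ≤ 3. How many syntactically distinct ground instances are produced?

26

Ground terms of depth ≤ 3:
  Count level by level. With function symbols s/2, the terms of depth ≤ k are the 1 constant together with each function applied to depth-≤(k−1) tuples, so N_k = 1 + N_{k-1}^2.
  N_0 = 1
  N_1 = 1 + 1^2 = 2
  N_2 = 1 + 2^2 = 5
  N_3 = 1 + 5^2 = 26
So there are 26 ground terms available for substitution.
There is 1 variable to instantiate (x3),  occurring in at least one literal, so different choices give different ground instances.
Number of ground instances = 26.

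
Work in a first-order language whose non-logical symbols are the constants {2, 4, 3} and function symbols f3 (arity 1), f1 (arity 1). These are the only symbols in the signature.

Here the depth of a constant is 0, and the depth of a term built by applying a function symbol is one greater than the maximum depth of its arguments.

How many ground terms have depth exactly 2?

12

Count level by level. With function symbols f3/1, f1/1, the terms of depth ≤ k are the 3 constants together with each function applied to depth-≤(k−1) tuples, so N_k = 3 + N_{k-1} + N_{k-1}.
N_0 = 3
N_1 = 3 + 3 + 3 = 9
N_2 = 3 + 9 + 9 = 21
Terms of depth exactly 2: N_2 − N_1 = 21 − 9 = 12.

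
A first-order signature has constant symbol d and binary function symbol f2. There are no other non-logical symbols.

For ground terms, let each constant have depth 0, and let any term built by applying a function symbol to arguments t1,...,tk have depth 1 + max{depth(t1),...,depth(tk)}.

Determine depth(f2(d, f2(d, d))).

2

depth(f2(d, d)) = 1 + max(0, 0) = 1
depth(f2(d, f2(d, d))) = 1 + max(0, 1) = 2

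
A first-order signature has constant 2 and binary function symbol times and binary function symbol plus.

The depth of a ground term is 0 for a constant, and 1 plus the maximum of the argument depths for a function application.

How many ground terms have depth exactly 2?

Let N_k count ground terms of depth at most k. Each non-constant term of depth ≤ k is some function symbol applied to depth-≤(k−1) arguments, giving N_k = 1 + N_{k-1}^2 + N_{k-1}^2.
N_0 = 1
N_1 = 1 + 1^2 + 1^2 = 3
N_2 = 1 + 3^2 + 3^2 = 19
Terms of depth exactly 2: N_2 − N_1 = 19 − 3 = 16.

16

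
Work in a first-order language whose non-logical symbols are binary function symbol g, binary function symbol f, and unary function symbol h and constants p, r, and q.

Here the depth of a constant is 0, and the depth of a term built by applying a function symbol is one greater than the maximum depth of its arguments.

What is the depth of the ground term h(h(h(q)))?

depth(h(q)) = 1 + depth(q) = 1 + 0 = 1
depth(h(h(q))) = 1 + depth(h(q)) = 1 + 1 = 2
depth(h(h(h(q)))) = 1 + depth(h(h(q))) = 1 + 2 = 3

3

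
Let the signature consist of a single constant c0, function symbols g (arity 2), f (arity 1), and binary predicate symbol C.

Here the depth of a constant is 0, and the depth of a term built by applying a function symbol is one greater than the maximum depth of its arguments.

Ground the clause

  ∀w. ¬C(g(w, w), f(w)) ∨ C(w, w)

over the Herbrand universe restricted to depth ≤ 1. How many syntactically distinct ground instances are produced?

Ground terms of depth ≤ 1:
  Count level by level. With function symbols g/2, f/1, the terms of depth ≤ k are the 1 constant together with each function applied to depth-≤(k−1) tuples, so N_k = 1 + N_{k-1}^2 + N_{k-1}.
  N_0 = 1
  N_1 = 1 + 1^2 + 1 = 3
So there are 3 ground terms available for substitution.
There is 1 variable to instantiate (w),  occurring in at least one literal, so different choices give different ground instances.
Number of ground instances = 3.

3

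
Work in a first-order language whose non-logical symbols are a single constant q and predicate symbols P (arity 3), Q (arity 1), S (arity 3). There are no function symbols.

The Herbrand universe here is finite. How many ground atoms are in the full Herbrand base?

With no function symbols, the Herbrand universe is just the 1 constant.
Ground atoms per predicate: P: 1^3 = 1, Q: 1, S: 1^3 = 1.
Herbrand base size = 1 + 1 + 1 = 3.

3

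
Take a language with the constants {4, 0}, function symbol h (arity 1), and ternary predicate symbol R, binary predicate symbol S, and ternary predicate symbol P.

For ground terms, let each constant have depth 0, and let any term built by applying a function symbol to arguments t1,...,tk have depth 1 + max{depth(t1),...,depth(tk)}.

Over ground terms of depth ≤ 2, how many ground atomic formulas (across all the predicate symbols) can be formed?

468

First count ground terms of depth ≤ 2.
Let N_k = |{terms of depth ≤ k}|. Then N_0 = 2 and N_k = 2 + N_{k-1} for k ≥ 1 (one summand per function symbol, arity giving the exponent).
N_0 = 2
N_1 = 2 + 2 = 4
N_2 = 2 + 4 = 6
Explicitly: 4, 0, h(4), h(0), h(h(4)), h(h(0)).
So |H| = 6.
Each predicate of arity r yields |H|^r ground atoms (one per choice of an r-tuple from H):
  R: 6^3 = 216;  S: 6^2 = 36;  P: 6^3 = 216
Total ground atoms: 216 + 36 + 216 = 468.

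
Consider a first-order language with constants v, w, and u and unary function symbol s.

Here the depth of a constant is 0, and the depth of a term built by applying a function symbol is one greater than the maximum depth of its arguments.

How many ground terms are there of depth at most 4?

15

If N_k denotes the number of depth-≤k ground terms, the 3 constants give N_0 = 3, and each function symbol of arity r contributes N_{k-1}^r new terms at level k: N_k = 3 + N_{k-1}.
N_0 = 3
N_1 = 3 + 3 = 6
N_2 = 3 + 6 = 9
N_3 = 3 + 9 = 12
N_4 = 3 + 12 = 15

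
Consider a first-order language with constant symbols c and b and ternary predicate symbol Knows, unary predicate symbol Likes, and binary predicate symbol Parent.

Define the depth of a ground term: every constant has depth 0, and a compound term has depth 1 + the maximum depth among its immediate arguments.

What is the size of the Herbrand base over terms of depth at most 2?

14

First count ground terms of depth ≤ 2.
With no function symbols every ground term is a constant, so there are exactly 2 ground terms at every depth bound.
N_0 = 2
N_1 = 2
N_2 = 2
Explicitly: c, b.
So |H| = 2.
Each predicate of arity r yields |H|^r ground atoms (one per choice of an r-tuple from H):
  Knows: 2^3 = 8;  Likes: 2;  Parent: 2^2 = 4
Total ground atoms: 8 + 2 + 4 = 14.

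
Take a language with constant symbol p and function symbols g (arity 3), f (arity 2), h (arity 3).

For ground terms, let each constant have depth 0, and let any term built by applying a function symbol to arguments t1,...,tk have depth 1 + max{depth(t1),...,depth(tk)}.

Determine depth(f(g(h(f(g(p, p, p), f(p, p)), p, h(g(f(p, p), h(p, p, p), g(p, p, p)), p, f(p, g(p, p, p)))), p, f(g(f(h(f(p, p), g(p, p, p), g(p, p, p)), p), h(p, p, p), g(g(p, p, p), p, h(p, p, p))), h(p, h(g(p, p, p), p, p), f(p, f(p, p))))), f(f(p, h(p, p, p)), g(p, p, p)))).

7

depth(g(p, p, p)) = 1 + max(0, 0, 0) = 1
depth(f(p, p)) = 1 + max(0, 0) = 1
depth(f(g(p, p, p), f(p, p))) = 1 + max(1, 1) = 2
depth(h(p, p, p)) = 1 + max(0, 0, 0) = 1
depth(g(f(p, p), h(p, p, p), g(p, p, p))) = 1 + max(1, 1, 1) = 2
depth(f(p, g(p, p, p))) = 1 + max(0, 1) = 2
depth(h(g(f(p, p), h(p, p, p), g(p, p, p)), p, f(p, g(p, p, p)))) = 1 + max(2, 0, 2) = 3
depth(h(f(g(p, p, p), f(p, p)), p, h(g(f(p, p), h(p, p, p), g(p, p, p)), p, f(p, g(p, p, p))))) = 1 + max(2, 0, 3) = 4
depth(h(f(p, p), g(p, p, p), g(p, p, p))) = 1 + max(1, 1, 1) = 2
depth(f(h(f(p, p), g(p, p, p), g(p, p, p)), p)) = 1 + max(2, 0) = 3
depth(g(g(p, p, p), p, h(p, p, p))) = 1 + max(1, 0, 1) = 2
depth(g(f(h(f(p, p), g(p, p, p), g(p, p, p)), p), h(p, p, p), g(g(p, p, p), p, h(p, p, p)))) = 1 + max(3, 1, 2) = 4
depth(h(g(p, p, p), p, p)) = 1 + max(1, 0, 0) = 2
depth(f(p, f(p, p))) = 1 + max(0, 1) = 2
depth(h(p, h(g(p, p, p), p, p), f(p, f(p, p)))) = 1 + max(0, 2, 2) = 3
depth(f(g(f(h(f(p, p), g(p, p, p), g(p, p, p)), p), h(p, p, p), g(g(p, p, p), p, h(p, p, p))), h(p, h(g(p, p, p), p, p), f(p, f(p, p))))) = 1 + max(4, 3) = 5
depth(g(h(f(g(p, p, p), f(p, p)), p, h(g(f(p, p), h(p, p, p), g(p, p, p)), p, f(p, g(p, p, p)))), p, f(g(f(h(f(p, p), g(p, p, p), g(p, p, p)), p), h(p, p, p), g(g(p, p, p), p, h(p, p, p))), h(p, h(g(p, p, p), p, p), f(p, f(p, p)))))) = 1 + max(4, 0, 5) = 6
depth(f(p, h(p, p, p))) = 1 + max(0, 1) = 2
depth(f(f(p, h(p, p, p)), g(p, p, p))) = 1 + max(2, 1) = 3
depth(f(g(h(f(g(p, p, p), f(p, p)), p, h(g(f(p, p), h(p, p, p), g(p, p, p)), p, f(p, g(p, p, p)))), p, f(g(f(h(f(p, p), g(p, p, p), g(p, p, p)), p), h(p, p, p), g(g(p, p, p), p, h(p, p, p))), h(p, h(g(p, p, p), p, p), f(p, f(p, p))))), f(f(p, h(p, p, p)), g(p, p, p)))) = 1 + max(6, 3) = 7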